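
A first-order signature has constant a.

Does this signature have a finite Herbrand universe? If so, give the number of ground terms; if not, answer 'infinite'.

1

There are no function symbols, so the only ground term is the single constant.
The Herbrand universe is {a}, finite with 1 element.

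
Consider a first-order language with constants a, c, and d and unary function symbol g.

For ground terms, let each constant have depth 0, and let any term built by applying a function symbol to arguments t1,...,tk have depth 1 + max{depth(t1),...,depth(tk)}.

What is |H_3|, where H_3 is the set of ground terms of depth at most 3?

12

Let N_k count ground terms of depth at most k. Each non-constant term of depth ≤ k is some function symbol applied to depth-≤(k−1) arguments, giving N_k = 3 + N_{k-1}.
N_0 = 3
N_1 = 3 + 3 = 6
N_2 = 3 + 6 = 9
N_3 = 3 + 9 = 12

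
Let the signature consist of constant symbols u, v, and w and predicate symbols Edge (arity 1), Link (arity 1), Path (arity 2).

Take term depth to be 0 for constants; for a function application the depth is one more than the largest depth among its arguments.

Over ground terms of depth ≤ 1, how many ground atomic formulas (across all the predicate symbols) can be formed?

15

First count ground terms of depth ≤ 1.
With no function symbols every ground term is a constant, so there are exactly 3 ground terms at every depth bound.
N_0 = 3
N_1 = 3
Explicitly: u, v, w.
So |H| = 3.
For each predicate symbol, the number of ground atoms is |H| raised to its arity; summing:
  Edge: 3;  Link: 3;  Path: 3^2 = 9
Total ground atoms: 3 + 3 + 9 = 15.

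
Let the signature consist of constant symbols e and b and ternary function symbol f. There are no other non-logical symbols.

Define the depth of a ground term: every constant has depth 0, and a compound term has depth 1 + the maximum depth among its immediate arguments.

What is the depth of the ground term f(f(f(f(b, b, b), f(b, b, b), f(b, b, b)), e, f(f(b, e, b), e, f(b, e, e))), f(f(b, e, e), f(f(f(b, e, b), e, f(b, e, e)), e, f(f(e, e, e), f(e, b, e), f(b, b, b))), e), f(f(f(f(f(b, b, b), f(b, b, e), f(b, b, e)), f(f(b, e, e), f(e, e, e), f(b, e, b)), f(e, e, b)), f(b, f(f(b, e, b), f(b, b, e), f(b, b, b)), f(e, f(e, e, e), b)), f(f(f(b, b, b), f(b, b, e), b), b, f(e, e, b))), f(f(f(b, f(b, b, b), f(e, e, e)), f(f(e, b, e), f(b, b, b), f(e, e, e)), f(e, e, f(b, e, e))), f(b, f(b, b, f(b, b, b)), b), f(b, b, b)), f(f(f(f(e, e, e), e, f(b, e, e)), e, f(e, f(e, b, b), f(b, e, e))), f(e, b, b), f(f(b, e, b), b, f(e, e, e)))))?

6

depth(f(b, b, b)) = 1 + max(0, 0, 0) = 1
depth(f(f(b, b, b), f(b, b, b), f(b, b, b))) = 1 + max(1, 1, 1) = 2
depth(f(b, e, b)) = 1 + max(0, 0, 0) = 1
depth(f(b, e, e)) = 1 + max(0, 0, 0) = 1
depth(f(f(b, e, b), e, f(b, e, e))) = 1 + max(1, 0, 1) = 2
depth(f(f(f(b, b, b), f(b, b, b), f(b, b, b)), e, f(f(b, e, b), e, f(b, e, e)))) = 1 + max(2, 0, 2) = 3
depth(f(e, e, e)) = 1 + max(0, 0, 0) = 1
depth(f(e, b, e)) = 1 + max(0, 0, 0) = 1
depth(f(f(e, e, e), f(e, b, e), f(b, b, b))) = 1 + max(1, 1, 1) = 2
depth(f(f(f(b, e, b), e, f(b, e, e)), e, f(f(e, e, e), f(e, b, e), f(b, b, b)))) = 1 + max(2, 0, 2) = 3
depth(f(f(b, e, e), f(f(f(b, e, b), e, f(b, e, e)), e, f(f(e, e, e), f(e, b, e), f(b, b, b))), e)) = 1 + max(1, 3, 0) = 4
depth(f(b, b, e)) = 1 + max(0, 0, 0) = 1
depth(f(f(b, b, b), f(b, b, e), f(b, b, e))) = 1 + max(1, 1, 1) = 2
depth(f(f(b, e, e), f(e, e, e), f(b, e, b))) = 1 + max(1, 1, 1) = 2
depth(f(e, e, b)) = 1 + max(0, 0, 0) = 1
depth(f(f(f(b, b, b), f(b, b, e), f(b, b, e)), f(f(b, e, e), f(e, e, e), f(b, e, b)), f(e, e, b))) = 1 + max(2, 2, 1) = 3
depth(f(f(b, e, b), f(b, b, e), f(b, b, b))) = 1 + max(1, 1, 1) = 2
depth(f(e, f(e, e, e), b)) = 1 + max(0, 1, 0) = 2
depth(f(b, f(f(b, e, b), f(b, b, e), f(b, b, b)), f(e, f(e, e, e), b))) = 1 + max(0, 2, 2) = 3
depth(f(f(b, b, b), f(b, b, e), b)) = 1 + max(1, 1, 0) = 2
depth(f(f(f(b, b, b), f(b, b, e), b), b, f(e, e, b))) = 1 + max(2, 0, 1) = 3
depth(f(f(f(f(b, b, b), f(b, b, e), f(b, b, e)), f(f(b, e, e), f(e, e, e), f(b, e, b)), f(e, e, b)), f(b, f(f(b, e, b), f(b, b, e), f(b, b, b)), f(e, f(e, e, e), b)), f(f(f(b, b, b), f(b, b, e), b), b, f(e, e, b)))) = 1 + max(3, 3, 3) = 4
depth(f(b, f(b, b, b), f(e, e, e))) = 1 + max(0, 1, 1) = 2
depth(f(f(e, b, e), f(b, b, b), f(e, e, e))) = 1 + max(1, 1, 1) = 2
depth(f(e, e, f(b, e, e))) = 1 + max(0, 0, 1) = 2
depth(f(f(b, f(b, b, b), f(e, e, e)), f(f(e, b, e), f(b, b, b), f(e, e, e)), f(e, e, f(b, e, e)))) = 1 + max(2, 2, 2) = 3
depth(f(b, b, f(b, b, b))) = 1 + max(0, 0, 1) = 2
depth(f(b, f(b, b, f(b, b, b)), b)) = 1 + max(0, 2, 0) = 3
depth(f(f(f(b, f(b, b, b), f(e, e, e)), f(f(e, b, e), f(b, b, b), f(e, e, e)), f(e, e, f(b, e, e))), f(b, f(b, b, f(b, b, b)), b), f(b, b, b))) = 1 + max(3, 3, 1) = 4
depth(f(f(e, e, e), e, f(b, e, e))) = 1 + max(1, 0, 1) = 2
depth(f(e, b, b)) = 1 + max(0, 0, 0) = 1
depth(f(e, f(e, b, b), f(b, e, e))) = 1 + max(0, 1, 1) = 2
depth(f(f(f(e, e, e), e, f(b, e, e)), e, f(e, f(e, b, b), f(b, e, e)))) = 1 + max(2, 0, 2) = 3
depth(f(f(b, e, b), b, f(e, e, e))) = 1 + max(1, 0, 1) = 2
depth(f(f(f(f(e, e, e), e, f(b, e, e)), e, f(e, f(e, b, b), f(b, e, e))), f(e, b, b), f(f(b, e, b), b, f(e, e, e)))) = 1 + max(3, 1, 2) = 4
depth(f(f(f(f(f(b, b, b), f(b, b, e), f(b, b, e)), f(f(b, e, e), f(e, e, e), f(b, e, b)), f(e, e, b)), f(b, f(f(b, e, b), f(b, b, e), f(b, b, b)), f(e, f(e, e, e), b)), f(f(f(b, b, b), f(b, b, e), b), b, f(e, e, b))), f(f(f(b, f(b, b, b), f(e, e, e)), f(f(e, b, e), f(b, b, b), f(e, e, e)), f(e, e, f(b, e, e))), f(b, f(b, b, f(b, b, b)), b), f(b, b, b)), f(f(f(f(e, e, e), e, f(b, e, e)), e, f(e, f(e, b, b), f(b, e, e))), f(e, b, b), f(f(b, e, b), b, f(e, e, e))))) = 1 + max(4, 4, 4) = 5
depth(f(f(f(f(b, b, b), f(b, b, b), f(b, b, b)), e, f(f(b, e, b), e, f(b, e, e))), f(f(b, e, e), f(f(f(b, e, b), e, f(b, e, e)), e, f(f(e, e, e), f(e, b, e), f(b, b, b))), e), f(f(f(f(f(b, b, b), f(b, b, e), f(b, b, e)), f(f(b, e, e), f(e, e, e), f(b, e, b)), f(e, e, b)), f(b, f(f(b, e, b), f(b, b, e), f(b, b, b)), f(e, f(e, e, e), b)), f(f(f(b, b, b), f(b, b, e), b), b, f(e, e, b))), f(f(f(b, f(b, b, b), f(e, e, e)), f(f(e, b, e), f(b, b, b), f(e, e, e)), f(e, e, f(b, e, e))), f(b, f(b, b, f(b, b, b)), b), f(b, b, b)), f(f(f(f(e, e, e), e, f(b, e, e)), e, f(e, f(e, b, b), f(b, e, e))), f(e, b, b), f(f(b, e, b), b, f(e, e, e)))))) = 1 + max(3, 4, 5) = 6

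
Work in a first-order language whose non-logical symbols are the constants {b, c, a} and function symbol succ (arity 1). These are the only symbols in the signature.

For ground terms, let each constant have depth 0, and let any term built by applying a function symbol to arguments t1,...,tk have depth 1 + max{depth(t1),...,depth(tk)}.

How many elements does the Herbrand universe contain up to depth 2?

9

If N_k denotes the number of depth-≤k ground terms, the 3 constants give N_0 = 3, and each function symbol of arity r contributes N_{k-1}^r new terms at level k: N_k = 3 + N_{k-1}.
N_0 = 3
N_1 = 3 + 3 = 6
N_2 = 3 + 6 = 9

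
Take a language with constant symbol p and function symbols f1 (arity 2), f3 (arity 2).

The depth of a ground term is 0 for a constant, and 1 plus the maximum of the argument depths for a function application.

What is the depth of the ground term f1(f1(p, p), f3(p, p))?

2

depth(f1(p, p)) = 1 + max(0, 0) = 1
depth(f3(p, p)) = 1 + max(0, 0) = 1
depth(f1(f1(p, p), f3(p, p))) = 1 + max(1, 1) = 2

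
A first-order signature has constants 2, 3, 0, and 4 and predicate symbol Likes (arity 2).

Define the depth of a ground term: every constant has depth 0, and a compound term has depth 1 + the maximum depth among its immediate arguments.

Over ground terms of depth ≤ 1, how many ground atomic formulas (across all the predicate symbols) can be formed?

16

First count ground terms of depth ≤ 1.
With no function symbols every ground term is a constant, so there are exactly 4 ground terms at every depth bound.
N_0 = 4
N_1 = 4
Explicitly: 2, 3, 0, 4.
So |H| = 4.
A ground atom is a predicate applied to a tuple of terms from H, so the count is the sum over predicates of |H|^arity:
  Likes: 4^2 = 16
Total ground atoms: 16.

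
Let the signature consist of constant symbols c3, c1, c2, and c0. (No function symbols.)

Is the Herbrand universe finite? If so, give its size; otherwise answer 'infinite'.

4

There are no function symbols, so every ground term is one of the 4 constants.
The Herbrand universe is {c3, c1, c2, c0}, which is finite with 4 elements.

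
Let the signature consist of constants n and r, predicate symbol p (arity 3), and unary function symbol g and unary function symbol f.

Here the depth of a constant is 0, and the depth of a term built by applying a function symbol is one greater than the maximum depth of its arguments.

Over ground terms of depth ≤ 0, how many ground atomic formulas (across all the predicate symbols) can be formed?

8

First count ground terms of depth ≤ 0.
Count level by level. With function symbols g/1, f/1, the terms of depth ≤ k are the 2 constants together with each function applied to depth-≤(k−1) tuples, so N_k = 2 + N_{k-1} + N_{k-1}.
N_0 = 2
So |H| = 2.
Each predicate of arity r yields |H|^r ground atoms (one per choice of an r-tuple from H):
  p: 2^3 = 8
Total ground atoms: 8.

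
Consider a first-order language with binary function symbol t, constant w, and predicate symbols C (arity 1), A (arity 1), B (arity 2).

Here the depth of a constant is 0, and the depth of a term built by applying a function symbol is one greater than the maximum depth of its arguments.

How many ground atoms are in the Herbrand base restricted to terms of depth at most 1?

8

First count ground terms of depth ≤ 1.
If N_k denotes the number of depth-≤k ground terms, the 1 constant gives N_0 = 1, and each function symbol of arity r contributes N_{k-1}^r new terms at level k: N_k = 1 + N_{k-1}^2.
N_0 = 1
N_1 = 1 + 1^2 = 2
Explicitly: w, t(w, w).
So |H| = 2.
Ground atoms are formed by filling each argument slot of a predicate with a term from H, so an r-ary predicate gives |H|^r atoms:
  C: 2;  A: 2;  B: 2^2 = 4
Total ground atoms: 2 + 2 + 4 = 8.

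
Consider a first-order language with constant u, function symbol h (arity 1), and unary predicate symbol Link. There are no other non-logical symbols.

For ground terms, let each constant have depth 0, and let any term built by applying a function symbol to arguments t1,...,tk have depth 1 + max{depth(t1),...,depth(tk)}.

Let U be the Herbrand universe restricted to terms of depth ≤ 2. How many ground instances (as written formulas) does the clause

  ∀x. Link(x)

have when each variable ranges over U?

Ground terms of depth ≤ 2:
  Count level by level. With function symbols h/1, the terms of depth ≤ k are the 1 constant together with each function applied to depth-≤(k−1) tuples, so N_k = 1 + N_{k-1}.
  N_0 = 1
  N_1 = 1 + 1 = 2
  N_2 = 1 + 2 = 3
  Explicitly: u, h(u), h(h(u)).
So there are 3 ground terms available for substitution.
The clause has 1 distinct variable (x), which appears in the body. In the free term algebra distinct substitutions yield syntactically distinct ground instances.
Number of ground instances = 3.

3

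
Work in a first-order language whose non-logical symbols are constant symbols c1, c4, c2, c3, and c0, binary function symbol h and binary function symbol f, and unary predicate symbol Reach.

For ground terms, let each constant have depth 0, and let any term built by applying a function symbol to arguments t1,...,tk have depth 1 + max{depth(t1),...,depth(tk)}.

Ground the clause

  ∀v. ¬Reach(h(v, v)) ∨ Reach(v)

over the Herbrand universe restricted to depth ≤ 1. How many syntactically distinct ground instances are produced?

Ground terms of depth ≤ 1:
  Let N_k = |{terms of depth ≤ k}|. Then N_0 = 5 and N_k = 5 + N_{k-1}^2 + N_{k-1}^2 for k ≥ 1 (one summand per function symbol, arity giving the exponent).
  N_0 = 5
  N_1 = 5 + 5^2 + 5^2 = 55
So there are 55 ground terms available for substitution.
There is 1 variable to instantiate (v),  occurring in at least one literal, so different choices give different ground instances.
Number of ground instances = 55.

55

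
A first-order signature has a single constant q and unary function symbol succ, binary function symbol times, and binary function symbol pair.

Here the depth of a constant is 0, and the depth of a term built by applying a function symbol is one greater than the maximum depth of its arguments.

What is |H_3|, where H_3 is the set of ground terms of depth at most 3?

2776

Write N_k for the number of ground terms of depth ≤ k. A term of depth ≤ k is either a constant or a function symbol applied to arguments of depth ≤ k−1, so N_k = 1 + N_{k-1} + N_{k-1}^2 + N_{k-1}^2.
N_0 = 1
N_1 = 1 + 1 + 1^2 + 1^2 = 4
N_2 = 1 + 4 + 4^2 + 4^2 = 37
N_3 = 1 + 37 + 37^2 + 37^2 = 2776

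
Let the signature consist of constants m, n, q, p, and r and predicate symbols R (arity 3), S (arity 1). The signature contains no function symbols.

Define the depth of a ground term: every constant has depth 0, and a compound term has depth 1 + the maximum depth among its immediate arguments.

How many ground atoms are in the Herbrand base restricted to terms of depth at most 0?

130

First count ground terms of depth ≤ 0.
With no function symbols every ground term is a constant, so there are exactly 5 ground terms at every depth bound.
N_0 = 5
Explicitly: m, n, q, p, r.
So |H| = 5.
For each predicate symbol, the number of ground atoms is |H| raised to its arity; summing:
  R: 5^3 = 125;  S: 5
Total ground atoms: 125 + 5 = 130.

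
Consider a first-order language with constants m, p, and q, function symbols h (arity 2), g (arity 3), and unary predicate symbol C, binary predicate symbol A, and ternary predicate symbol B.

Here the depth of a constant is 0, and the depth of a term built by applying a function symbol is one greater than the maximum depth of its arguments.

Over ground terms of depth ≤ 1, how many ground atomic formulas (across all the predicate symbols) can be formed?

First count ground terms of depth ≤ 1.
Let N_k count ground terms of depth at most k. Each non-constant term of depth ≤ k is some function symbol applied to depth-≤(k−1) arguments, giving N_k = 3 + N_{k-1}^2 + N_{k-1}^3.
N_0 = 3
N_1 = 3 + 3^2 + 3^3 = 39
So |H| = 39.
A ground atom is a predicate applied to a tuple of terms from H, so the count is the sum over predicates of |H|^arity:
  C: 39;  A: 39^2 = 1521;  B: 39^3 = 59319
Total ground atoms: 39 + 1521 + 59319 = 60879.

60879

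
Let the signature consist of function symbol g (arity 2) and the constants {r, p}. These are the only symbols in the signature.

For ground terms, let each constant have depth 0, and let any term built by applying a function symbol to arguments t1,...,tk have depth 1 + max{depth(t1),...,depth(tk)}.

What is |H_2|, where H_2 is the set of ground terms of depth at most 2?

38

Let N_k = |{terms of depth ≤ k}|. Then N_0 = 2 and N_k = 2 + N_{k-1}^2 for k ≥ 1 (one summand per function symbol, arity giving the exponent).
N_0 = 2
N_1 = 2 + 2^2 = 6
N_2 = 2 + 6^2 = 38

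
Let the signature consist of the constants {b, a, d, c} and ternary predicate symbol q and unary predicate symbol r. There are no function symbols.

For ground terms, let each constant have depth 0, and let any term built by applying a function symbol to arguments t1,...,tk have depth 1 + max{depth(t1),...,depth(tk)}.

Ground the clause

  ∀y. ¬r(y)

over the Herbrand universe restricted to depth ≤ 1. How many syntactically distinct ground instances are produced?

4

Ground terms of depth ≤ 1:
  With no function symbols every ground term is a constant, so there are exactly 4 ground terms at every depth bound.
  N_0 = 4
  N_1 = 4
So there are 4 ground terms available for substitution.
The clause has 1 distinct variable (y), which appears in the body. In the free term algebra distinct substitutions yield syntactically distinct ground instances.
Number of ground instances = 4.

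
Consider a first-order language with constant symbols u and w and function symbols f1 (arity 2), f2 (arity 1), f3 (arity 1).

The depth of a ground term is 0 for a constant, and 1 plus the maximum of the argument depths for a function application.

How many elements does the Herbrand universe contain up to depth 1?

Let N_k = |{terms of depth ≤ k}|. Then N_0 = 2 and N_k = 2 + N_{k-1}^2 + N_{k-1} + N_{k-1} for k ≥ 1 (one summand per function symbol, arity giving the exponent).
N_0 = 2
N_1 = 2 + 2^2 + 2 + 2 = 10

10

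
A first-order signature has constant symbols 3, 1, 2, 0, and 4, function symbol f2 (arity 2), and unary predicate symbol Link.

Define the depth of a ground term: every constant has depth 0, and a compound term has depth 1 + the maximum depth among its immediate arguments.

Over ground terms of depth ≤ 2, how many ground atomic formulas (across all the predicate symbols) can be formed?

First count ground terms of depth ≤ 2.
If N_k denotes the number of depth-≤k ground terms, the 5 constants give N_0 = 5, and each function symbol of arity r contributes N_{k-1}^r new terms at level k: N_k = 5 + N_{k-1}^2.
N_0 = 5
N_1 = 5 + 5^2 = 30
N_2 = 5 + 30^2 = 905
So |H| = 905.
Ground atoms are formed by filling each argument slot of a predicate with a term from H, so an r-ary predicate gives |H|^r atoms:
  Link: 905
Total ground atoms: 905.

905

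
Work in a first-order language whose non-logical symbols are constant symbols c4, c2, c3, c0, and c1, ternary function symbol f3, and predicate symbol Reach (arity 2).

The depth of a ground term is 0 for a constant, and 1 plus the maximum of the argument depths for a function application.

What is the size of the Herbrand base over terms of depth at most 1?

First count ground terms of depth ≤ 1.
Let N_k = |{terms of depth ≤ k}|. Then N_0 = 5 and N_k = 5 + N_{k-1}^3 for k ≥ 1 (one summand per function symbol, arity giving the exponent).
N_0 = 5
N_1 = 5 + 5^3 = 130
So |H| = 130.
For each predicate symbol, the number of ground atoms is |H| raised to its arity; summing:
  Reach: 130^2 = 16900
Total ground atoms: 16900.

16900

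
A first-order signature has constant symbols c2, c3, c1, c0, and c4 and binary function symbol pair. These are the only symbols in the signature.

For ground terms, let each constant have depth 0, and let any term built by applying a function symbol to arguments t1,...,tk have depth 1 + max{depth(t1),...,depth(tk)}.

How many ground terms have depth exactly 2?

If N_k denotes the number of depth-≤k ground terms, the 5 constants give N_0 = 5, and each function symbol of arity r contributes N_{k-1}^r new terms at level k: N_k = 5 + N_{k-1}^2.
N_0 = 5
N_1 = 5 + 5^2 = 30
N_2 = 5 + 30^2 = 905
Terms of depth exactly 2: N_2 − N_1 = 905 − 30 = 875.

875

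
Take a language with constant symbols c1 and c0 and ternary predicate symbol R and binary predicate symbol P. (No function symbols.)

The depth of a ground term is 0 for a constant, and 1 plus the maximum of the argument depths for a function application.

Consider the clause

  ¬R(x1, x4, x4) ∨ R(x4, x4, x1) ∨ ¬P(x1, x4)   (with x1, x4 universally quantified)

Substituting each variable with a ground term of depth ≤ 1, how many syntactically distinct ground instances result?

Ground terms of depth ≤ 1:
  With no function symbols every ground term is a constant, so there are exactly 2 ground terms at every depth bound.
  N_0 = 2
  N_1 = 2
  Explicitly: c1, c0.
So there are 2 ground terms available for substitution.
There are 2 variables to instantiate (x1, x4), each occurring in at least one literal, so different choices give different ground instances.
Number of ground instances = 2^2 = 4.

4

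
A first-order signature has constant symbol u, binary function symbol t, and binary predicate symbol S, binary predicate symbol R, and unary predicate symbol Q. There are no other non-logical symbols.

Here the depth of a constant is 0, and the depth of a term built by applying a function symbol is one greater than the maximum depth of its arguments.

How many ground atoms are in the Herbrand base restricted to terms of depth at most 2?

55

First count ground terms of depth ≤ 2.
If N_k denotes the number of depth-≤k ground terms, the 1 constant gives N_0 = 1, and each function symbol of arity r contributes N_{k-1}^r new terms at level k: N_k = 1 + N_{k-1}^2.
N_0 = 1
N_1 = 1 + 1^2 = 2
N_2 = 1 + 2^2 = 5
So |H| = 5.
Ground atoms are formed by filling each argument slot of a predicate with a term from H, so an r-ary predicate gives |H|^r atoms:
  S: 5^2 = 25;  R: 5^2 = 25;  Q: 5
Total ground atoms: 25 + 25 + 5 = 55.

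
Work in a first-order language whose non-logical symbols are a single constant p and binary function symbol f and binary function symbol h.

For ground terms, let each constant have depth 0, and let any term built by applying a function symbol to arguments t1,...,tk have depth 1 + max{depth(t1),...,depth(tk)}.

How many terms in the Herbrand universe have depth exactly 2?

Count level by level. With function symbols f/2, h/2, the terms of depth ≤ k are the 1 constant together with each function applied to depth-≤(k−1) tuples, so N_k = 1 + N_{k-1}^2 + N_{k-1}^2.
N_0 = 1
N_1 = 1 + 1^2 + 1^2 = 3
N_2 = 1 + 3^2 + 3^2 = 19
Terms of depth exactly 2: N_2 − N_1 = 19 − 3 = 16.

16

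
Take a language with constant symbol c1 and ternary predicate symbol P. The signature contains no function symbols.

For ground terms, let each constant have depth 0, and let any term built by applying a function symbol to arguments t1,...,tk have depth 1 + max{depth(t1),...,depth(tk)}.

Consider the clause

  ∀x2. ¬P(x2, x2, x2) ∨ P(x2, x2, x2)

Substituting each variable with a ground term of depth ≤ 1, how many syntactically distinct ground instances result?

Ground terms of depth ≤ 1:
  With no function symbols every ground term is a constant, so there is exactly 1 ground term at every depth bound.
  N_0 = 1
  N_1 = 1
So there is exactly 1 ground term available for substitution.
There is 1 variable to instantiate (x2),  occurring in at least one literal, so different choices give different ground instances.
Number of ground instances = 1.

1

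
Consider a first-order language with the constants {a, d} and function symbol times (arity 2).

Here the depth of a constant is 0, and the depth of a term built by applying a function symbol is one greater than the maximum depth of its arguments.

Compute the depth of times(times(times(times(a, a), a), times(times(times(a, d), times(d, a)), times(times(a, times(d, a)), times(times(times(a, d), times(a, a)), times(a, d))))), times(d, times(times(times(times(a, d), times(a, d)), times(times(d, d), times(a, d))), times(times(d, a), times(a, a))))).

depth(times(a, a)) = 1 + max(0, 0) = 1
depth(times(times(a, a), a)) = 1 + max(1, 0) = 2
depth(times(a, d)) = 1 + max(0, 0) = 1
depth(times(d, a)) = 1 + max(0, 0) = 1
depth(times(times(a, d), times(d, a))) = 1 + max(1, 1) = 2
depth(times(a, times(d, a))) = 1 + max(0, 1) = 2
depth(times(times(a, d), times(a, a))) = 1 + max(1, 1) = 2
depth(times(times(times(a, d), times(a, a)), times(a, d))) = 1 + max(2, 1) = 3
depth(times(times(a, times(d, a)), times(times(times(a, d), times(a, a)), times(a, d)))) = 1 + max(2, 3) = 4
depth(times(times(times(a, d), times(d, a)), times(times(a, times(d, a)), times(times(times(a, d), times(a, a)), times(a, d))))) = 1 + max(2, 4) = 5
depth(times(times(times(a, a), a), times(times(times(a, d), times(d, a)), times(times(a, times(d, a)), times(times(times(a, d), times(a, a)), times(a, d)))))) = 1 + max(2, 5) = 6
depth(times(times(a, d), times(a, d))) = 1 + max(1, 1) = 2
depth(times(d, d)) = 1 + max(0, 0) = 1
depth(times(times(d, d), times(a, d))) = 1 + max(1, 1) = 2
depth(times(times(times(a, d), times(a, d)), times(times(d, d), times(a, d)))) = 1 + max(2, 2) = 3
depth(times(times(d, a), times(a, a))) = 1 + max(1, 1) = 2
depth(times(times(times(times(a, d), times(a, d)), times(times(d, d), times(a, d))), times(times(d, a), times(a, a)))) = 1 + max(3, 2) = 4
depth(times(d, times(times(times(times(a, d), times(a, d)), times(times(d, d), times(a, d))), times(times(d, a), times(a, a))))) = 1 + max(0, 4) = 5
depth(times(times(times(times(a, a), a), times(times(times(a, d), times(d, a)), times(times(a, times(d, a)), times(times(times(a, d), times(a, a)), times(a, d))))), times(d, times(times(times(times(a, d), times(a, d)), times(times(d, d), times(a, d))), times(times(d, a), times(a, a)))))) = 1 + max(6, 5) = 7

7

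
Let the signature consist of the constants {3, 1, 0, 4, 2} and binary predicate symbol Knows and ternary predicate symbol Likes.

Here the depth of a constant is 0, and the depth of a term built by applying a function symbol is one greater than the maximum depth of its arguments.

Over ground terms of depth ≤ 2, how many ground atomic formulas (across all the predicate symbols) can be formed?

150

First count ground terms of depth ≤ 2.
With no function symbols every ground term is a constant, so there are exactly 5 ground terms at every depth bound.
N_0 = 5
N_1 = 5
N_2 = 5
So |H| = 5.
Each predicate of arity r yields |H|^r ground atoms (one per choice of an r-tuple from H):
  Knows: 5^2 = 25;  Likes: 5^3 = 125
Total ground atoms: 25 + 125 = 150.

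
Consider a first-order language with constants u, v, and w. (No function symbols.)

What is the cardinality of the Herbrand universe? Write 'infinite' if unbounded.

3

There are no function symbols, so every ground term is one of the 3 constants.
The Herbrand universe is {u, v, w}, which is finite with 3 elements.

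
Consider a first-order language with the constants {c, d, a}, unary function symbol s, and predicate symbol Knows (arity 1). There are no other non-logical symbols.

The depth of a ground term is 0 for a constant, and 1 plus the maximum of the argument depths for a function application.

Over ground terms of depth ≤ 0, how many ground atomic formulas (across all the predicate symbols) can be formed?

3

First count ground terms of depth ≤ 0.
Count level by level. With function symbols s/1, the terms of depth ≤ k are the 3 constants together with each function applied to depth-≤(k−1) tuples, so N_k = 3 + N_{k-1}.
N_0 = 3
Explicitly: c, d, a.
So |H| = 3.
Ground atoms are formed by filling each argument slot of a predicate with a term from H, so an r-ary predicate gives |H|^r atoms:
  Knows: 3
Total ground atoms: 3.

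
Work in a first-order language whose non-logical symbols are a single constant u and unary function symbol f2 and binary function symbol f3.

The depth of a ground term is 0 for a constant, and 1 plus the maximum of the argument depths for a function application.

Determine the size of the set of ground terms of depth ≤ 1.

3

Count level by level. With function symbols f2/1, f3/2, the terms of depth ≤ k are the 1 constant together with each function applied to depth-≤(k−1) tuples, so N_k = 1 + N_{k-1} + N_{k-1}^2.
N_0 = 1
N_1 = 1 + 1 + 1^2 = 3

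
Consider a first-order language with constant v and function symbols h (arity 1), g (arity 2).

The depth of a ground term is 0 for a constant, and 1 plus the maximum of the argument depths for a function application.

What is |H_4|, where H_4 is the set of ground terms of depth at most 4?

33673

Write N_k for the number of ground terms of depth ≤ k. A term of depth ≤ k is either a constant or a function symbol applied to arguments of depth ≤ k−1, so N_k = 1 + N_{k-1} + N_{k-1}^2.
N_0 = 1
N_1 = 1 + 1 + 1^2 = 3
N_2 = 1 + 3 + 3^2 = 13
N_3 = 1 + 13 + 13^2 = 183
N_4 = 1 + 183 + 183^2 = 33673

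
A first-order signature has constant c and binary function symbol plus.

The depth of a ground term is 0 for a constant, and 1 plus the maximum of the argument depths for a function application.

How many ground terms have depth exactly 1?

Write N_k for the number of ground terms of depth ≤ k. A term of depth ≤ k is either a constant or a function symbol applied to arguments of depth ≤ k−1, so N_k = 1 + N_{k-1}^2.
N_0 = 1
N_1 = 1 + 1^2 = 2
Terms of depth exactly 1: N_1 − N_0 = 2 − 1 = 1.

1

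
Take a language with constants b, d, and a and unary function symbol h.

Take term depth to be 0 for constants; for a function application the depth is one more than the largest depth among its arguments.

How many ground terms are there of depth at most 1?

If N_k denotes the number of depth-≤k ground terms, the 3 constants give N_0 = 3, and each function symbol of arity r contributes N_{k-1}^r new terms at level k: N_k = 3 + N_{k-1}.
N_0 = 3
N_1 = 3 + 3 = 6
Explicitly: b, d, a, h(b), h(d), h(a).

6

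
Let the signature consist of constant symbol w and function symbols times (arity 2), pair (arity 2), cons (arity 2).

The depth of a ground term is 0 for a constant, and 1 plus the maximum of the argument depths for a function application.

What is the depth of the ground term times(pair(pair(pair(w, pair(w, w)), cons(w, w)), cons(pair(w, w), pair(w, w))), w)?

5

depth(pair(w, w)) = 1 + max(0, 0) = 1
depth(pair(w, pair(w, w))) = 1 + max(0, 1) = 2
depth(cons(w, w)) = 1 + max(0, 0) = 1
depth(pair(pair(w, pair(w, w)), cons(w, w))) = 1 + max(2, 1) = 3
depth(cons(pair(w, w), pair(w, w))) = 1 + max(1, 1) = 2
depth(pair(pair(pair(w, pair(w, w)), cons(w, w)), cons(pair(w, w), pair(w, w)))) = 1 + max(3, 2) = 4
depth(times(pair(pair(pair(w, pair(w, w)), cons(w, w)), cons(pair(w, w), pair(w, w))), w)) = 1 + max(4, 0) = 5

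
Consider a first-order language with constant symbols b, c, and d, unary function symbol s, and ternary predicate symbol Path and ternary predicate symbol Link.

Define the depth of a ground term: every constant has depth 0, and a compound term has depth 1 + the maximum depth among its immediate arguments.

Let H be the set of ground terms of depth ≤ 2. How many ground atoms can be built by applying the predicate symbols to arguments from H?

First count ground terms of depth ≤ 2.
Let N_k = |{terms of depth ≤ k}|. Then N_0 = 3 and N_k = 3 + N_{k-1} for k ≥ 1 (one summand per function symbol, arity giving the exponent).
N_0 = 3
N_1 = 3 + 3 = 6
N_2 = 3 + 6 = 9
Explicitly: b, c, d, s(b), s(c), s(d), s(s(b)), s(s(c)), s(s(d)).
So |H| = 9.
Each predicate of arity r yields |H|^r ground atoms (one per choice of an r-tuple from H):
  Path: 9^3 = 729;  Link: 9^3 = 729
Total ground atoms: 729 + 729 = 1458.

1458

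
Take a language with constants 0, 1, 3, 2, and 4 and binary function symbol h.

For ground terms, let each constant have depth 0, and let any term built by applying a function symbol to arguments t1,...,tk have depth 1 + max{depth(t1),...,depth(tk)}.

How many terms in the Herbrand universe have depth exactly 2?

If N_k denotes the number of depth-≤k ground terms, the 5 constants give N_0 = 5, and each function symbol of arity r contributes N_{k-1}^r new terms at level k: N_k = 5 + N_{k-1}^2.
N_0 = 5
N_1 = 5 + 5^2 = 30
N_2 = 5 + 30^2 = 905
Terms of depth exactly 2: N_2 − N_1 = 905 − 30 = 875.

875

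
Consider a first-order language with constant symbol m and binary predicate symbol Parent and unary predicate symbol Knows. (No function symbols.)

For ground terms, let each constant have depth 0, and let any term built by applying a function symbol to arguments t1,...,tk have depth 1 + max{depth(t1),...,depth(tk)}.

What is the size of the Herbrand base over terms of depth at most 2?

First count ground terms of depth ≤ 2.
With no function symbols every ground term is a constant, so there is exactly 1 ground term at every depth bound.
N_0 = 1
N_1 = 1
N_2 = 1
Explicitly: m.
So |H| = 1.
A ground atom is a predicate applied to a tuple of terms from H, so the count is the sum over predicates of |H|^arity:
  Parent: 1^2 = 1;  Knows: 1
Total ground atoms: 1 + 1 = 2.

2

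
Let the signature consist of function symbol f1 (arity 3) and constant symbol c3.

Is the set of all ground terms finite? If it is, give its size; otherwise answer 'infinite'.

The signature has at least one function symbol (f1, arity 3) and at least one constant (c3).
Iterating f1 gives infinitely many distinct ground terms: c3, f1(c3, c3, c3), f1(f1(c3, c3, c3), f1(c3, c3, c3), f1(c3, c3, c3)), ...
So the Herbrand universe is infinite.

infinite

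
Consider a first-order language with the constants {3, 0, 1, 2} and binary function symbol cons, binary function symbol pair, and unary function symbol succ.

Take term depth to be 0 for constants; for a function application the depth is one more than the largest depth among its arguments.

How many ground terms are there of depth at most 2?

3244

If N_k denotes the number of depth-≤k ground terms, the 4 constants give N_0 = 4, and each function symbol of arity r contributes N_{k-1}^r new terms at level k: N_k = 4 + N_{k-1}^2 + N_{k-1}^2 + N_{k-1}.
N_0 = 4
N_1 = 4 + 4^2 + 4^2 + 4 = 40
N_2 = 4 + 40^2 + 40^2 + 40 = 3244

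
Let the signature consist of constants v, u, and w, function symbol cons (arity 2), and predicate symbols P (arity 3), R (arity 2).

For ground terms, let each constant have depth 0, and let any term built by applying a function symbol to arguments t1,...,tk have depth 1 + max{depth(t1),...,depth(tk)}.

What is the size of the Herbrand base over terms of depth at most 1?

1872

First count ground terms of depth ≤ 1.
Let N_k = |{terms of depth ≤ k}|. Then N_0 = 3 and N_k = 3 + N_{k-1}^2 for k ≥ 1 (one summand per function symbol, arity giving the exponent).
N_0 = 3
N_1 = 3 + 3^2 = 12
So |H| = 12.
Each predicate of arity r yields |H|^r ground atoms (one per choice of an r-tuple from H):
  P: 12^3 = 1728;  R: 12^2 = 144
Total ground atoms: 1728 + 144 = 1872.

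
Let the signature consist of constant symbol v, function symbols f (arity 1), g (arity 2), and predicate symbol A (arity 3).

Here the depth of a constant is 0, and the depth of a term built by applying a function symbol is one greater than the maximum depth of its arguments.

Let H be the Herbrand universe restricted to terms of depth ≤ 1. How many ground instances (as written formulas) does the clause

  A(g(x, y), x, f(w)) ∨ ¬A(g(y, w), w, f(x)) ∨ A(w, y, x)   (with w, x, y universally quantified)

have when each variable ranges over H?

27

Ground terms of depth ≤ 1:
  If N_k denotes the number of depth-≤k ground terms, the 1 constant gives N_0 = 1, and each function symbol of arity r contributes N_{k-1}^r new terms at level k: N_k = 1 + N_{k-1} + N_{k-1}^2.
  N_0 = 1
  N_1 = 1 + 1 + 1^2 = 3
So there are 3 ground terms available for substitution.
The clause has 3 distinct variables (w, x, y), each appearing in the body. In the free term algebra distinct substitutions yield syntactically distinct ground instances.
Number of ground instances = 3^3 = 27.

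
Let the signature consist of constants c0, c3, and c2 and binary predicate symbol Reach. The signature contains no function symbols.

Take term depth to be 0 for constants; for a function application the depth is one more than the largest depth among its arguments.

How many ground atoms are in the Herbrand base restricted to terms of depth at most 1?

9

First count ground terms of depth ≤ 1.
With no function symbols every ground term is a constant, so there are exactly 3 ground terms at every depth bound.
N_0 = 3
N_1 = 3
So |H| = 3.
A ground atom is a predicate applied to a tuple of terms from H, so the count is the sum over predicates of |H|^arity:
  Reach: 3^2 = 9
Total ground atoms: 9.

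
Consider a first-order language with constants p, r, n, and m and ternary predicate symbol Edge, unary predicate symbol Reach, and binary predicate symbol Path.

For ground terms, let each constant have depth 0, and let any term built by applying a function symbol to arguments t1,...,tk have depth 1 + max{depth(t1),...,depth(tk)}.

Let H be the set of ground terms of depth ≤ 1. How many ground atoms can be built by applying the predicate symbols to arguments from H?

84

First count ground terms of depth ≤ 1.
With no function symbols every ground term is a constant, so there are exactly 4 ground terms at every depth bound.
N_0 = 4
N_1 = 4
Explicitly: p, r, n, m.
So |H| = 4.
A ground atom is a predicate applied to a tuple of terms from H, so the count is the sum over predicates of |H|^arity:
  Edge: 4^3 = 64;  Reach: 4;  Path: 4^2 = 16
Total ground atoms: 64 + 4 + 16 = 84.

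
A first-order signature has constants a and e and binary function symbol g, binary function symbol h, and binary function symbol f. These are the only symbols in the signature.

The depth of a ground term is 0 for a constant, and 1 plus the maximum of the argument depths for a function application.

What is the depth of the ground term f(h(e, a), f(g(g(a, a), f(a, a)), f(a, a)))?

depth(h(e, a)) = 1 + max(0, 0) = 1
depth(g(a, a)) = 1 + max(0, 0) = 1
depth(f(a, a)) = 1 + max(0, 0) = 1
depth(g(g(a, a), f(a, a))) = 1 + max(1, 1) = 2
depth(f(g(g(a, a), f(a, a)), f(a, a))) = 1 + max(2, 1) = 3
depth(f(h(e, a), f(g(g(a, a), f(a, a)), f(a, a)))) = 1 + max(1, 3) = 4

4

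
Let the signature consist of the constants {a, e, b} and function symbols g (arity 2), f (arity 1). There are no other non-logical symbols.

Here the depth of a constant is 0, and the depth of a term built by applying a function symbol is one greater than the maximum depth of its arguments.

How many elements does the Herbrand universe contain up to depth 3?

Let N_k = |{terms of depth ≤ k}|. Then N_0 = 3 and N_k = 3 + N_{k-1}^2 + N_{k-1} for k ≥ 1 (one summand per function symbol, arity giving the exponent).
N_0 = 3
N_1 = 3 + 3^2 + 3 = 15
N_2 = 3 + 15^2 + 15 = 243
N_3 = 3 + 243^2 + 243 = 59295

59295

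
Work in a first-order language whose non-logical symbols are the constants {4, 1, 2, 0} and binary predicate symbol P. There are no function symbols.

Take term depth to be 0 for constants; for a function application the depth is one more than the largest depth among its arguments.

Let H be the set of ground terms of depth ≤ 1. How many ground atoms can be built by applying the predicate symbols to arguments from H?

16

First count ground terms of depth ≤ 1.
With no function symbols every ground term is a constant, so there are exactly 4 ground terms at every depth bound.
N_0 = 4
N_1 = 4
So |H| = 4.
Each predicate of arity r yields |H|^r ground atoms (one per choice of an r-tuple from H):
  P: 4^2 = 16
Total ground atoms: 16.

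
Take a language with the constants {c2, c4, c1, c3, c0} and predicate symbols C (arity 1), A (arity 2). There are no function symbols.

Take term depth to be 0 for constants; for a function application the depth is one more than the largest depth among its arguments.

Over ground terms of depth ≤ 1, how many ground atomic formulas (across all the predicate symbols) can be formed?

First count ground terms of depth ≤ 1.
With no function symbols every ground term is a constant, so there are exactly 5 ground terms at every depth bound.
N_0 = 5
N_1 = 5
Explicitly: c2, c4, c1, c3, c0.
So |H| = 5.
Each predicate of arity r yields |H|^r ground atoms (one per choice of an r-tuple from H):
  C: 5;  A: 5^2 = 25
Total ground atoms: 5 + 25 = 30.

30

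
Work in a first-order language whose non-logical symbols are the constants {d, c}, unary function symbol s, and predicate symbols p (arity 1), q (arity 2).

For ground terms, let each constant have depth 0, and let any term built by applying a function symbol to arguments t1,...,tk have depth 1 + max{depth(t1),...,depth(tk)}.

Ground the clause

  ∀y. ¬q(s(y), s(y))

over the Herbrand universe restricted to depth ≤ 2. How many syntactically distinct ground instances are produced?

Ground terms of depth ≤ 2:
  If N_k denotes the number of depth-≤k ground terms, the 2 constants give N_0 = 2, and each function symbol of arity r contributes N_{k-1}^r new terms at level k: N_k = 2 + N_{k-1}.
  N_0 = 2
  N_1 = 2 + 2 = 4
  N_2 = 2 + 4 = 6
  Explicitly: d, c, s(d), s(c), s(s(d)), s(s(c)).
So there are 6 ground terms available for substitution.
The clause has 1 distinct variable (y), which appears in the body. In the free term algebra distinct substitutions yield syntactically distinct ground instances.
Number of ground instances = 6.

6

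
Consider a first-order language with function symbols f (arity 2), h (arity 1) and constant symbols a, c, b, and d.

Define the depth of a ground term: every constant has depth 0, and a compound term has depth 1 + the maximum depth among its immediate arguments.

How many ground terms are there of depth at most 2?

604

Count level by level. With function symbols f/2, h/1, the terms of depth ≤ k are the 4 constants together with each function applied to depth-≤(k−1) tuples, so N_k = 4 + N_{k-1}^2 + N_{k-1}.
N_0 = 4
N_1 = 4 + 4^2 + 4 = 24
N_2 = 4 + 24^2 + 24 = 604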